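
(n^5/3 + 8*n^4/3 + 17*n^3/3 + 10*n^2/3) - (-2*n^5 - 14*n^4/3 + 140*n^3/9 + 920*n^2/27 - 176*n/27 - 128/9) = 7*n^5/3 + 22*n^4/3 - 89*n^3/9 - 830*n^2/27 + 176*n/27 + 128/9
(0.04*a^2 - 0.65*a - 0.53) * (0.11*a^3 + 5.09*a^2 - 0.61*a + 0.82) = 0.0044*a^5 + 0.1321*a^4 - 3.3912*a^3 - 2.2684*a^2 - 0.2097*a - 0.4346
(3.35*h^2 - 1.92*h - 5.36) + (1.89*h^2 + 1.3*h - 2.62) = 5.24*h^2 - 0.62*h - 7.98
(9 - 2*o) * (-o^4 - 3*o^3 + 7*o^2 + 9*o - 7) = 2*o^5 - 3*o^4 - 41*o^3 + 45*o^2 + 95*o - 63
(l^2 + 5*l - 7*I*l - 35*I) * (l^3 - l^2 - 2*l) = l^5 + 4*l^4 - 7*I*l^4 - 7*l^3 - 28*I*l^3 - 10*l^2 + 49*I*l^2 + 70*I*l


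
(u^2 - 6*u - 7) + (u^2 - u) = 2*u^2 - 7*u - 7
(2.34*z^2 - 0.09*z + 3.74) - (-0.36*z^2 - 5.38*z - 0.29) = 2.7*z^2 + 5.29*z + 4.03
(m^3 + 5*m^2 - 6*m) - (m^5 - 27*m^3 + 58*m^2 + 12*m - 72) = -m^5 + 28*m^3 - 53*m^2 - 18*m + 72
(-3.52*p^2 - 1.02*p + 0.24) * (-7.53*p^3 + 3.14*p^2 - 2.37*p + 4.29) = 26.5056*p^5 - 3.3722*p^4 + 3.3324*p^3 - 11.9298*p^2 - 4.9446*p + 1.0296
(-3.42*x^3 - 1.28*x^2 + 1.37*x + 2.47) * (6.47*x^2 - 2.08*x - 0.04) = -22.1274*x^5 - 1.168*x^4 + 11.6631*x^3 + 13.1825*x^2 - 5.1924*x - 0.0988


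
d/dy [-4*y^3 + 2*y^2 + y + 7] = -12*y^2 + 4*y + 1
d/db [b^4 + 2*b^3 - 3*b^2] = 2*b*(2*b^2 + 3*b - 3)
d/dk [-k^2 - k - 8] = -2*k - 1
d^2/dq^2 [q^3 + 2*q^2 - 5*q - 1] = 6*q + 4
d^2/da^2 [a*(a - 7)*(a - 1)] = 6*a - 16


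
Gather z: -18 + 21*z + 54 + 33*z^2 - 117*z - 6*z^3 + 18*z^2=-6*z^3 + 51*z^2 - 96*z + 36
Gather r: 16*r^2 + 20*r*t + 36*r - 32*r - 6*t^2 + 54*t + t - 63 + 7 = 16*r^2 + r*(20*t + 4) - 6*t^2 + 55*t - 56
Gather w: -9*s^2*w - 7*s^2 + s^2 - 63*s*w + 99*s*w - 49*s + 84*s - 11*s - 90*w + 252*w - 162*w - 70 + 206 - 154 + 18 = -6*s^2 + 24*s + w*(-9*s^2 + 36*s)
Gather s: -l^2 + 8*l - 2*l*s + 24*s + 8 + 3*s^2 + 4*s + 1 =-l^2 + 8*l + 3*s^2 + s*(28 - 2*l) + 9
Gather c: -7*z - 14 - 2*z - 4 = -9*z - 18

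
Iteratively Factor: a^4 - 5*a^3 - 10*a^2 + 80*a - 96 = (a - 4)*(a^3 - a^2 - 14*a + 24) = (a - 4)*(a - 3)*(a^2 + 2*a - 8) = (a - 4)*(a - 3)*(a - 2)*(a + 4)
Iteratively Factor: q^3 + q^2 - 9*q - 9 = (q + 1)*(q^2 - 9) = (q - 3)*(q + 1)*(q + 3)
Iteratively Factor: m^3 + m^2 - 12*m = (m + 4)*(m^2 - 3*m) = (m - 3)*(m + 4)*(m)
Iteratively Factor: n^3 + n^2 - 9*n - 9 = (n + 1)*(n^2 - 9) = (n - 3)*(n + 1)*(n + 3)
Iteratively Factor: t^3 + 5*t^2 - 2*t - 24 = (t + 4)*(t^2 + t - 6) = (t + 3)*(t + 4)*(t - 2)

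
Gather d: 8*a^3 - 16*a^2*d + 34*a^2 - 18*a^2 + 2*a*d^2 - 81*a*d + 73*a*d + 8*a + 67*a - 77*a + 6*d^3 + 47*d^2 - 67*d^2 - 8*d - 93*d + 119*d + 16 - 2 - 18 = 8*a^3 + 16*a^2 - 2*a + 6*d^3 + d^2*(2*a - 20) + d*(-16*a^2 - 8*a + 18) - 4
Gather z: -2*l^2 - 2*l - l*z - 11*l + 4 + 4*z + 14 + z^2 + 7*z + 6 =-2*l^2 - 13*l + z^2 + z*(11 - l) + 24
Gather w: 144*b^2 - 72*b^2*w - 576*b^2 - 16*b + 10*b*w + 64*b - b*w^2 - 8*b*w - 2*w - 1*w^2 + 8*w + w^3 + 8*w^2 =-432*b^2 + 48*b + w^3 + w^2*(7 - b) + w*(-72*b^2 + 2*b + 6)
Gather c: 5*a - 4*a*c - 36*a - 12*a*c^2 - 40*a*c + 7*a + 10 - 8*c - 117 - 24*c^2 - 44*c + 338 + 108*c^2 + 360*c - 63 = -24*a + c^2*(84 - 12*a) + c*(308 - 44*a) + 168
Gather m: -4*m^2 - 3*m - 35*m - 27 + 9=-4*m^2 - 38*m - 18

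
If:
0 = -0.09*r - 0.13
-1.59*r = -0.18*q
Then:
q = -12.76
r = -1.44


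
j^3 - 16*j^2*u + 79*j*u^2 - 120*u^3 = (j - 8*u)*(j - 5*u)*(j - 3*u)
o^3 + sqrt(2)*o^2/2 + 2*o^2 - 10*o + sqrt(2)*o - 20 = (o + 2)*(o - 2*sqrt(2))*(o + 5*sqrt(2)/2)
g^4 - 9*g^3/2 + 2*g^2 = g^2*(g - 4)*(g - 1/2)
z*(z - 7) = z^2 - 7*z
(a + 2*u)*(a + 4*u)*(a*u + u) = a^3*u + 6*a^2*u^2 + a^2*u + 8*a*u^3 + 6*a*u^2 + 8*u^3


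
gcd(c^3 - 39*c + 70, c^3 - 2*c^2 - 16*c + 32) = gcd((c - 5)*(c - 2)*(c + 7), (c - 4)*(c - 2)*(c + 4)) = c - 2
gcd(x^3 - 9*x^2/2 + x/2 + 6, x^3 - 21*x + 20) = x - 4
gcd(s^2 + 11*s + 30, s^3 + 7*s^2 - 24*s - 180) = s + 6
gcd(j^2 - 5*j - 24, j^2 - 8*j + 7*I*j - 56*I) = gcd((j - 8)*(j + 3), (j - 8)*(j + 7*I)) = j - 8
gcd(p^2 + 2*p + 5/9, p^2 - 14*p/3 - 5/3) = p + 1/3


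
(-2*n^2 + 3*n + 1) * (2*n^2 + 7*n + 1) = -4*n^4 - 8*n^3 + 21*n^2 + 10*n + 1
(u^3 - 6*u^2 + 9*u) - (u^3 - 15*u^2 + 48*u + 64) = 9*u^2 - 39*u - 64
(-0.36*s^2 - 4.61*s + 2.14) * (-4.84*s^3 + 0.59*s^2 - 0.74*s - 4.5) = 1.7424*s^5 + 22.1*s^4 - 12.8111*s^3 + 6.294*s^2 + 19.1614*s - 9.63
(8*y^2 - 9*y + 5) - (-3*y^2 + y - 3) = 11*y^2 - 10*y + 8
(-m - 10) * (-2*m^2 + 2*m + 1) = 2*m^3 + 18*m^2 - 21*m - 10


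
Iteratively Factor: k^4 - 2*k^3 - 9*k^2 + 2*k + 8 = (k + 1)*(k^3 - 3*k^2 - 6*k + 8) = (k - 1)*(k + 1)*(k^2 - 2*k - 8) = (k - 1)*(k + 1)*(k + 2)*(k - 4)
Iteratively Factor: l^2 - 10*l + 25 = (l - 5)*(l - 5)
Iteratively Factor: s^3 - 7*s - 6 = (s + 2)*(s^2 - 2*s - 3) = (s + 1)*(s + 2)*(s - 3)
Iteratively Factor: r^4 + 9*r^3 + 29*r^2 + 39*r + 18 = (r + 3)*(r^3 + 6*r^2 + 11*r + 6) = (r + 2)*(r + 3)*(r^2 + 4*r + 3) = (r + 1)*(r + 2)*(r + 3)*(r + 3)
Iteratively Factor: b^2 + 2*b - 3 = (b - 1)*(b + 3)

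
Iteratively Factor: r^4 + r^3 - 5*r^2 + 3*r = (r - 1)*(r^3 + 2*r^2 - 3*r) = (r - 1)^2*(r^2 + 3*r) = (r - 1)^2*(r + 3)*(r)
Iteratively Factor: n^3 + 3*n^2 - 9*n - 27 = (n - 3)*(n^2 + 6*n + 9) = (n - 3)*(n + 3)*(n + 3)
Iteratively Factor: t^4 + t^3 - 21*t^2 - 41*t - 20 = (t + 1)*(t^3 - 21*t - 20) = (t + 1)*(t + 4)*(t^2 - 4*t - 5) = (t - 5)*(t + 1)*(t + 4)*(t + 1)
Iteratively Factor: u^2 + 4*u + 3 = (u + 3)*(u + 1)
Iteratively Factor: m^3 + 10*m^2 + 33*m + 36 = (m + 3)*(m^2 + 7*m + 12) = (m + 3)^2*(m + 4)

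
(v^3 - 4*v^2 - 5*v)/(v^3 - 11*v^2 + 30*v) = (v + 1)/(v - 6)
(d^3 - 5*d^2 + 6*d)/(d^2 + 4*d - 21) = d*(d - 2)/(d + 7)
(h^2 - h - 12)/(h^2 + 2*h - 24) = (h + 3)/(h + 6)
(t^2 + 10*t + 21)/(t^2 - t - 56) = (t + 3)/(t - 8)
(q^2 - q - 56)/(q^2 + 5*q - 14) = (q - 8)/(q - 2)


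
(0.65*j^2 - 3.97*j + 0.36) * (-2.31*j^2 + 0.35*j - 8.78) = -1.5015*j^4 + 9.3982*j^3 - 7.9281*j^2 + 34.9826*j - 3.1608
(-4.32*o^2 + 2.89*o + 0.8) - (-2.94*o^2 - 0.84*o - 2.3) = -1.38*o^2 + 3.73*o + 3.1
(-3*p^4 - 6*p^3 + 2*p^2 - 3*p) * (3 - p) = 3*p^5 - 3*p^4 - 20*p^3 + 9*p^2 - 9*p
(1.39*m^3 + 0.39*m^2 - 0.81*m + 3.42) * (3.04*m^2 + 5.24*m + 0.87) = 4.2256*m^5 + 8.4692*m^4 + 0.7905*m^3 + 6.4917*m^2 + 17.2161*m + 2.9754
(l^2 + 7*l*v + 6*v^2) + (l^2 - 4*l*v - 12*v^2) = 2*l^2 + 3*l*v - 6*v^2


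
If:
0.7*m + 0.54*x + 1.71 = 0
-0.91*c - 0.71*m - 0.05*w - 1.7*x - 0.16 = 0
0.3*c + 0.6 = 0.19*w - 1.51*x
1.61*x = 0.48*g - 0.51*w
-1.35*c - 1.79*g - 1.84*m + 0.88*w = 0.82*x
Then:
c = 1.96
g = 2.69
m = -2.18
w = 3.59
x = -0.34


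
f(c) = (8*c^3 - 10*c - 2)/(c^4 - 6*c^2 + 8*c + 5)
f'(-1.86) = -3.45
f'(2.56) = -0.53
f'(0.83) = 0.85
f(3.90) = 2.46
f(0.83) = -0.72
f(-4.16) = -3.20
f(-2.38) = 5.40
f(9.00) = 0.93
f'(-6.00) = -0.39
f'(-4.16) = -1.98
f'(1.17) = 2.85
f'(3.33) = -0.97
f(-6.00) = -1.61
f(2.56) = 3.66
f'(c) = (24*c^2 - 10)/(c^4 - 6*c^2 + 8*c + 5) + (-4*c^3 + 12*c - 8)*(8*c^3 - 10*c - 2)/(c^4 - 6*c^2 + 8*c + 5)^2 = 2*((12*c^2 - 5)*(c^4 - 6*c^2 + 8*c + 5) + 4*(-4*c^3 + 5*c + 1)*(c^3 - 3*c + 2))/(c^4 - 6*c^2 + 8*c + 5)^2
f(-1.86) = 1.87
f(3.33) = 2.95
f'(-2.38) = -13.78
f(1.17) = -0.11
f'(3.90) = -0.75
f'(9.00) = -0.11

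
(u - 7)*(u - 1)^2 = u^3 - 9*u^2 + 15*u - 7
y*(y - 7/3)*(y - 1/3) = y^3 - 8*y^2/3 + 7*y/9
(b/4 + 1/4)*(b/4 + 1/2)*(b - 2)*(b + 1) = b^4/16 + b^3/8 - 3*b^2/16 - b/2 - 1/4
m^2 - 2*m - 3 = (m - 3)*(m + 1)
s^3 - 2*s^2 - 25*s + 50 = (s - 5)*(s - 2)*(s + 5)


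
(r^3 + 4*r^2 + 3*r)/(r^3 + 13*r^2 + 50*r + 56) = r*(r^2 + 4*r + 3)/(r^3 + 13*r^2 + 50*r + 56)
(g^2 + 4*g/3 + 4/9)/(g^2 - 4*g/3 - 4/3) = (g + 2/3)/(g - 2)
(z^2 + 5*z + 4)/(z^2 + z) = (z + 4)/z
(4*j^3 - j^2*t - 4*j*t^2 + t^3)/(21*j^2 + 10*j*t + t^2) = (4*j^3 - j^2*t - 4*j*t^2 + t^3)/(21*j^2 + 10*j*t + t^2)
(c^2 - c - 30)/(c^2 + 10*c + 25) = (c - 6)/(c + 5)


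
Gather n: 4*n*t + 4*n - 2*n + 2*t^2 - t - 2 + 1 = n*(4*t + 2) + 2*t^2 - t - 1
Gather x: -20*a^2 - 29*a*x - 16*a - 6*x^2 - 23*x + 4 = -20*a^2 - 16*a - 6*x^2 + x*(-29*a - 23) + 4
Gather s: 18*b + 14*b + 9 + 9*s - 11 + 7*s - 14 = 32*b + 16*s - 16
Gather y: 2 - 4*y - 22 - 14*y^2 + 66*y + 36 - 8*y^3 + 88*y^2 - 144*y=-8*y^3 + 74*y^2 - 82*y + 16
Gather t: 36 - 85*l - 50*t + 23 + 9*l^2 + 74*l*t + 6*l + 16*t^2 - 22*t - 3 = 9*l^2 - 79*l + 16*t^2 + t*(74*l - 72) + 56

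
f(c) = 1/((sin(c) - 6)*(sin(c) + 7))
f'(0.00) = 0.00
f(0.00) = -0.02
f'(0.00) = 0.00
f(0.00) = -0.02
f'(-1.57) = 0.00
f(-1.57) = -0.02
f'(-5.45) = -0.00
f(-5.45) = -0.02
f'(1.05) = -0.00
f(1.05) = -0.02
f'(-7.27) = 0.00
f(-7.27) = -0.02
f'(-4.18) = 0.00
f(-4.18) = -0.02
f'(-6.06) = -0.00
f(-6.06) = -0.02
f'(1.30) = -0.00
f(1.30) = -0.02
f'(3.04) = 0.00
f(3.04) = -0.02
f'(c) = -cos(c)/((sin(c) - 6)*(sin(c) + 7)^2) - cos(c)/((sin(c) - 6)^2*(sin(c) + 7)) = -(sin(2*c) + cos(c))/((sin(c) - 6)^2*(sin(c) + 7)^2)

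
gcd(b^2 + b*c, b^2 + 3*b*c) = b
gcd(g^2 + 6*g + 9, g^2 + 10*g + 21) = g + 3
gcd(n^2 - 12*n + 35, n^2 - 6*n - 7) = n - 7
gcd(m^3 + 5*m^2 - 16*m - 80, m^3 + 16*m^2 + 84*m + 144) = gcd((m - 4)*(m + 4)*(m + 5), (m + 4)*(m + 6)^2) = m + 4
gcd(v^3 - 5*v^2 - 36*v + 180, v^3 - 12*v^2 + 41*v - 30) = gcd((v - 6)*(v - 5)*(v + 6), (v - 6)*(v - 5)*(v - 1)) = v^2 - 11*v + 30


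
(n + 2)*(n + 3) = n^2 + 5*n + 6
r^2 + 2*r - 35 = (r - 5)*(r + 7)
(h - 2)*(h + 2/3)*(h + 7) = h^3 + 17*h^2/3 - 32*h/3 - 28/3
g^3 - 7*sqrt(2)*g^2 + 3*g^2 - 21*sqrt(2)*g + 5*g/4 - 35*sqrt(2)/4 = (g + 1/2)*(g + 5/2)*(g - 7*sqrt(2))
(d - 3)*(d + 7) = d^2 + 4*d - 21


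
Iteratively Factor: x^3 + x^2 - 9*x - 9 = (x + 3)*(x^2 - 2*x - 3) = (x - 3)*(x + 3)*(x + 1)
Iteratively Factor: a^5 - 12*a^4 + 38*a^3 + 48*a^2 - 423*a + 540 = (a - 5)*(a^4 - 7*a^3 + 3*a^2 + 63*a - 108) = (a - 5)*(a - 3)*(a^3 - 4*a^2 - 9*a + 36) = (a - 5)*(a - 4)*(a - 3)*(a^2 - 9) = (a - 5)*(a - 4)*(a - 3)^2*(a + 3)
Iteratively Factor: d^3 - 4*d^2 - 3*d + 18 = (d + 2)*(d^2 - 6*d + 9) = (d - 3)*(d + 2)*(d - 3)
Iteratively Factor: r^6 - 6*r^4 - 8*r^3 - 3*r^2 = (r)*(r^5 - 6*r^3 - 8*r^2 - 3*r) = r^2*(r^4 - 6*r^2 - 8*r - 3) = r^2*(r - 3)*(r^3 + 3*r^2 + 3*r + 1) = r^2*(r - 3)*(r + 1)*(r^2 + 2*r + 1) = r^2*(r - 3)*(r + 1)^2*(r + 1)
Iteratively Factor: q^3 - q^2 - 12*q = (q)*(q^2 - q - 12) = q*(q - 4)*(q + 3)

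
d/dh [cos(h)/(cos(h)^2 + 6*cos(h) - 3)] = (cos(h)^2 + 3)*sin(h)/(cos(h)^2 + 6*cos(h) - 3)^2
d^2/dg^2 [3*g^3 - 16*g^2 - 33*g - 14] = 18*g - 32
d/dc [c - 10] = 1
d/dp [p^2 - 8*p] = 2*p - 8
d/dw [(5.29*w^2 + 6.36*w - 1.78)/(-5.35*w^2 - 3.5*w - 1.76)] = (15.511*w^2 - 37.6668*w - 17.4236)/(28.6225*w^4 + 37.45*w^3 + 31.082*w^2 + 12.32*w + 3.0976)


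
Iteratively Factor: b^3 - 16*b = (b + 4)*(b^2 - 4*b) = b*(b + 4)*(b - 4)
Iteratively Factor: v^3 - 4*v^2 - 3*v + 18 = (v - 3)*(v^2 - v - 6) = (v - 3)*(v + 2)*(v - 3)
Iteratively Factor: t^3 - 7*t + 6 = (t + 3)*(t^2 - 3*t + 2) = (t - 2)*(t + 3)*(t - 1)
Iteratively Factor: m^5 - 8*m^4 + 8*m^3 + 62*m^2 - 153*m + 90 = (m - 3)*(m^4 - 5*m^3 - 7*m^2 + 41*m - 30) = (m - 3)*(m - 1)*(m^3 - 4*m^2 - 11*m + 30) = (m - 3)*(m - 1)*(m + 3)*(m^2 - 7*m + 10) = (m - 5)*(m - 3)*(m - 1)*(m + 3)*(m - 2)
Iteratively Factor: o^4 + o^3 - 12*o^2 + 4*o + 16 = (o + 1)*(o^3 - 12*o + 16) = (o + 1)*(o + 4)*(o^2 - 4*o + 4) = (o - 2)*(o + 1)*(o + 4)*(o - 2)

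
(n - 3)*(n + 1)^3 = n^4 - 6*n^2 - 8*n - 3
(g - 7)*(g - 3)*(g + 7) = g^3 - 3*g^2 - 49*g + 147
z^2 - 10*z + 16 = (z - 8)*(z - 2)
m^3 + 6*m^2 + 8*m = m*(m + 2)*(m + 4)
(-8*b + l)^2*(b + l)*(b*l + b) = 64*b^4*l + 64*b^4 + 48*b^3*l^2 + 48*b^3*l - 15*b^2*l^3 - 15*b^2*l^2 + b*l^4 + b*l^3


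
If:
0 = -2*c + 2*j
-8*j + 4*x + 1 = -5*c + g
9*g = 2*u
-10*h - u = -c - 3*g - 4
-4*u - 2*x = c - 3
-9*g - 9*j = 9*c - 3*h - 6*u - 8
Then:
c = 9265/14853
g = 1558/14853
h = 6634/14853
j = 9265/14853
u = 2337/4951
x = 3625/14853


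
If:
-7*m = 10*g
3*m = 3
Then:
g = -7/10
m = 1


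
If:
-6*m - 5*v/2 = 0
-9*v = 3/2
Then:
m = 5/72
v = -1/6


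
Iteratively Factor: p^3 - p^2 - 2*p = (p - 2)*(p^2 + p) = p*(p - 2)*(p + 1)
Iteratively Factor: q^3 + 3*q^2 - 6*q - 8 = (q + 1)*(q^2 + 2*q - 8) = (q + 1)*(q + 4)*(q - 2)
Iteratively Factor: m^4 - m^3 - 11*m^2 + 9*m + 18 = (m - 3)*(m^3 + 2*m^2 - 5*m - 6) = (m - 3)*(m + 1)*(m^2 + m - 6) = (m - 3)*(m - 2)*(m + 1)*(m + 3)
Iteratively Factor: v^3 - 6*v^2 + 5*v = (v)*(v^2 - 6*v + 5) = v*(v - 5)*(v - 1)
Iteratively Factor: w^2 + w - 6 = (w - 2)*(w + 3)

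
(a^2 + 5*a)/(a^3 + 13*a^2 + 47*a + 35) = a/(a^2 + 8*a + 7)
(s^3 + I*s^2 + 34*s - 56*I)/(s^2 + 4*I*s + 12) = (s^2 + 3*I*s + 28)/(s + 6*I)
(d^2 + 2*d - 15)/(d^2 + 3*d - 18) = (d + 5)/(d + 6)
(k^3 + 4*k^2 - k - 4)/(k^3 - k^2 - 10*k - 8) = (k^2 + 3*k - 4)/(k^2 - 2*k - 8)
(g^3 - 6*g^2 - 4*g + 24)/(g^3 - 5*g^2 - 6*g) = (g^2 - 4)/(g*(g + 1))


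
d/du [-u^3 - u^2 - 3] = u*(-3*u - 2)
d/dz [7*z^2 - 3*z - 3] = 14*z - 3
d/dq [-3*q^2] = -6*q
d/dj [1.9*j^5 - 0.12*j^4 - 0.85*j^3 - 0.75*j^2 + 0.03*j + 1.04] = 9.5*j^4 - 0.48*j^3 - 2.55*j^2 - 1.5*j + 0.03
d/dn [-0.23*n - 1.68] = -0.230000000000000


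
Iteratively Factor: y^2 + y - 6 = (y + 3)*(y - 2)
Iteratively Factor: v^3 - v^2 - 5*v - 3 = (v + 1)*(v^2 - 2*v - 3) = (v - 3)*(v + 1)*(v + 1)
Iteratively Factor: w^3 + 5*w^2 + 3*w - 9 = (w - 1)*(w^2 + 6*w + 9) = (w - 1)*(w + 3)*(w + 3)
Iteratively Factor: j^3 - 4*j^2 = (j)*(j^2 - 4*j) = j*(j - 4)*(j)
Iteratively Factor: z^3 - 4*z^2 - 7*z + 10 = (z - 5)*(z^2 + z - 2) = (z - 5)*(z + 2)*(z - 1)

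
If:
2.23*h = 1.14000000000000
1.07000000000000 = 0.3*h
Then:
No Solution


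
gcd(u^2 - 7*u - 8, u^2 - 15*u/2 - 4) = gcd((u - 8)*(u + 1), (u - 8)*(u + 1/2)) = u - 8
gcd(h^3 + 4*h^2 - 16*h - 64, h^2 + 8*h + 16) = h^2 + 8*h + 16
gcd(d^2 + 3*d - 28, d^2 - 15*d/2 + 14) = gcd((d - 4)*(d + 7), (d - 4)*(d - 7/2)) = d - 4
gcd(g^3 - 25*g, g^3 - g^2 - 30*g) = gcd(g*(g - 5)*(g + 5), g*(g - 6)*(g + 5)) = g^2 + 5*g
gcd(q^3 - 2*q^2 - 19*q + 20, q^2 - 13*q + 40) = q - 5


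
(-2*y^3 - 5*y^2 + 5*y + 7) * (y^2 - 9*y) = -2*y^5 + 13*y^4 + 50*y^3 - 38*y^2 - 63*y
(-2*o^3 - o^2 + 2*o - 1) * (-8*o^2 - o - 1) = 16*o^5 + 10*o^4 - 13*o^3 + 7*o^2 - o + 1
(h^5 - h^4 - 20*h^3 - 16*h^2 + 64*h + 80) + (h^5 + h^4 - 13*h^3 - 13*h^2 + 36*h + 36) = 2*h^5 - 33*h^3 - 29*h^2 + 100*h + 116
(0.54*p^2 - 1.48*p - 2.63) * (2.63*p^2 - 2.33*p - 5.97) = 1.4202*p^4 - 5.1506*p^3 - 6.6923*p^2 + 14.9635*p + 15.7011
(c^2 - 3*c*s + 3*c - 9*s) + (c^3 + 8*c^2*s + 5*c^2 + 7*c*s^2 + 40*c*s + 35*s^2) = c^3 + 8*c^2*s + 6*c^2 + 7*c*s^2 + 37*c*s + 3*c + 35*s^2 - 9*s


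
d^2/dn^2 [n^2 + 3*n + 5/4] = 2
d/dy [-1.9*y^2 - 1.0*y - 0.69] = -3.8*y - 1.0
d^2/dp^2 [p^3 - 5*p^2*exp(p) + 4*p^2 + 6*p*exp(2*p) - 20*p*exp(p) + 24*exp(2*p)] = -5*p^2*exp(p) + 24*p*exp(2*p) - 40*p*exp(p) + 6*p + 120*exp(2*p) - 50*exp(p) + 8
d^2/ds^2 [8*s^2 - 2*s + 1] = 16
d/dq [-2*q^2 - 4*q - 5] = -4*q - 4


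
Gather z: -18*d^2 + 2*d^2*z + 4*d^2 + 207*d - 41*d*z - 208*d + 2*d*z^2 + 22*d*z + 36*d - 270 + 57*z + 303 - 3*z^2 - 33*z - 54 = -14*d^2 + 35*d + z^2*(2*d - 3) + z*(2*d^2 - 19*d + 24) - 21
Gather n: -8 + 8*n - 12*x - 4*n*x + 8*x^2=n*(8 - 4*x) + 8*x^2 - 12*x - 8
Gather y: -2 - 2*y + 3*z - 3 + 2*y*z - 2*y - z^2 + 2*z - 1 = y*(2*z - 4) - z^2 + 5*z - 6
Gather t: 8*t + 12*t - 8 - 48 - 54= 20*t - 110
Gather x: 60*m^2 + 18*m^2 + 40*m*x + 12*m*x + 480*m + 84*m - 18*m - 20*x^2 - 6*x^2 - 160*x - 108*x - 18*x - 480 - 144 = 78*m^2 + 546*m - 26*x^2 + x*(52*m - 286) - 624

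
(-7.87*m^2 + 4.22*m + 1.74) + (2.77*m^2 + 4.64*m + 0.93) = -5.1*m^2 + 8.86*m + 2.67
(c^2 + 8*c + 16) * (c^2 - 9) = c^4 + 8*c^3 + 7*c^2 - 72*c - 144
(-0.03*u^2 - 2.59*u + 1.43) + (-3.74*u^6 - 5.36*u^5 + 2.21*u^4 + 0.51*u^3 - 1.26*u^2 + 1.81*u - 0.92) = -3.74*u^6 - 5.36*u^5 + 2.21*u^4 + 0.51*u^3 - 1.29*u^2 - 0.78*u + 0.51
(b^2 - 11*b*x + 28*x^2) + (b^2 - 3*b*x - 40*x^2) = 2*b^2 - 14*b*x - 12*x^2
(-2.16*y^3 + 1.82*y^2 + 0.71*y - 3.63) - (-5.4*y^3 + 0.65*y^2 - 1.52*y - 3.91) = 3.24*y^3 + 1.17*y^2 + 2.23*y + 0.28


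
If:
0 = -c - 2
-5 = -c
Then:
No Solution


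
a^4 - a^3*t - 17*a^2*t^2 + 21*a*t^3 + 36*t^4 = (a - 3*t)^2*(a + t)*(a + 4*t)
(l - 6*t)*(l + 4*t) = l^2 - 2*l*t - 24*t^2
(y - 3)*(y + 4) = y^2 + y - 12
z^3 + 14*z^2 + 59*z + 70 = (z + 2)*(z + 5)*(z + 7)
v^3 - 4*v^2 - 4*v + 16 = (v - 4)*(v - 2)*(v + 2)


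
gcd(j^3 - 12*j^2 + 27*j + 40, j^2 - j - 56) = j - 8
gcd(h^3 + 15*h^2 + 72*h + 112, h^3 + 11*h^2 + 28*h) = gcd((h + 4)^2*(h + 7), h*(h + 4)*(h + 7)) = h^2 + 11*h + 28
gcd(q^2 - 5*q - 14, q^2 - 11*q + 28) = q - 7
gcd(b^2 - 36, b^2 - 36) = b^2 - 36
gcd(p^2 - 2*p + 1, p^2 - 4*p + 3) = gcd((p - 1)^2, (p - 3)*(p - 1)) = p - 1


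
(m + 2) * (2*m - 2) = 2*m^2 + 2*m - 4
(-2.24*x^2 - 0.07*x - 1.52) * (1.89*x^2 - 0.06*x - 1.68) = -4.2336*x^4 + 0.00210000000000002*x^3 + 0.894600000000001*x^2 + 0.2088*x + 2.5536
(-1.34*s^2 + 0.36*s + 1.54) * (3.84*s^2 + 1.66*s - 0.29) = -5.1456*s^4 - 0.842*s^3 + 6.8998*s^2 + 2.452*s - 0.4466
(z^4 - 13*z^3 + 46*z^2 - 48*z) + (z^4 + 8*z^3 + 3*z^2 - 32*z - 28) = 2*z^4 - 5*z^3 + 49*z^2 - 80*z - 28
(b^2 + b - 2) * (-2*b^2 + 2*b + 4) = -2*b^4 + 10*b^2 - 8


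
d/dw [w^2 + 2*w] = 2*w + 2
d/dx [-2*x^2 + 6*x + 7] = 6 - 4*x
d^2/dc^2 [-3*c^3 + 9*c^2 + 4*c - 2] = 18 - 18*c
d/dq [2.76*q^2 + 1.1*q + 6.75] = 5.52*q + 1.1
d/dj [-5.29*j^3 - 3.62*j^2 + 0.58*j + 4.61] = -15.87*j^2 - 7.24*j + 0.58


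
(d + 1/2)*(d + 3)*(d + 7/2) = d^3 + 7*d^2 + 55*d/4 + 21/4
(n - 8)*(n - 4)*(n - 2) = n^3 - 14*n^2 + 56*n - 64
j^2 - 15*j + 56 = (j - 8)*(j - 7)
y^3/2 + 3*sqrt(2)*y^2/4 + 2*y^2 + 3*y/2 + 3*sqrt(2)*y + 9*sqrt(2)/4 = (y/2 + 1/2)*(y + 3)*(y + 3*sqrt(2)/2)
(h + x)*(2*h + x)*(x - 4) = 2*h^2*x - 8*h^2 + 3*h*x^2 - 12*h*x + x^3 - 4*x^2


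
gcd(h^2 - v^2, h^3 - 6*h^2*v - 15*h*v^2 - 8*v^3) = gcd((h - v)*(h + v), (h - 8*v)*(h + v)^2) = h + v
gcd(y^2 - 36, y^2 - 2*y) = 1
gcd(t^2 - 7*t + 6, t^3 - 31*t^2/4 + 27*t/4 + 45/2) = t - 6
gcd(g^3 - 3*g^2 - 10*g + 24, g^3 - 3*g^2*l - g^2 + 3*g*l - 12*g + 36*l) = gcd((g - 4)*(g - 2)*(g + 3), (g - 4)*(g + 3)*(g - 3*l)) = g^2 - g - 12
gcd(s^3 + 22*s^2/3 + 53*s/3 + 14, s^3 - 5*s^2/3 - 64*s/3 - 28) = s^2 + 13*s/3 + 14/3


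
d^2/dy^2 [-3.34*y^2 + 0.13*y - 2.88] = -6.68000000000000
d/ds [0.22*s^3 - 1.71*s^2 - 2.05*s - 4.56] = 0.66*s^2 - 3.42*s - 2.05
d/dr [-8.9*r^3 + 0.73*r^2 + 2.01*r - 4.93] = -26.7*r^2 + 1.46*r + 2.01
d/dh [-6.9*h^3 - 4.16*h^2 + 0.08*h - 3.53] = -20.7*h^2 - 8.32*h + 0.08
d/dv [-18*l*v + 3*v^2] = -18*l + 6*v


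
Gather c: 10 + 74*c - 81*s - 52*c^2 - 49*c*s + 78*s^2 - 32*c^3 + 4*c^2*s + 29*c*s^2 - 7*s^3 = -32*c^3 + c^2*(4*s - 52) + c*(29*s^2 - 49*s + 74) - 7*s^3 + 78*s^2 - 81*s + 10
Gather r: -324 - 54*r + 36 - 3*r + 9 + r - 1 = -56*r - 280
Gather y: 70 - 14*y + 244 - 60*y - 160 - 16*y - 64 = 90 - 90*y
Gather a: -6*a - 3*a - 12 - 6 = -9*a - 18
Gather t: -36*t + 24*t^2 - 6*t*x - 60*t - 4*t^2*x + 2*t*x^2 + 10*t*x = t^2*(24 - 4*x) + t*(2*x^2 + 4*x - 96)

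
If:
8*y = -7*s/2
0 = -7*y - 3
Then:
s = 48/49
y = -3/7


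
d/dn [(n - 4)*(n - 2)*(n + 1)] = 3*n^2 - 10*n + 2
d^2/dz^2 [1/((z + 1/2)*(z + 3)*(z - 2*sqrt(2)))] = 4*(4*(z + 3)^2*(z - 2*sqrt(2))^2 + 2*(z + 3)^2*(z - 2*sqrt(2))*(2*z + 1) + (z + 3)^2*(2*z + 1)^2 + 2*(z + 3)*(z - 2*sqrt(2))^2*(2*z + 1) + (z + 3)*(z - 2*sqrt(2))*(2*z + 1)^2 + (z - 2*sqrt(2))^2*(2*z + 1)^2)/((z + 3)^3*(z - 2*sqrt(2))^3*(2*z + 1)^3)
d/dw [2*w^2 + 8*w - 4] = 4*w + 8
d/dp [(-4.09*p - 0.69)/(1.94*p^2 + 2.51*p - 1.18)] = (7.9346*p^2 + 2.6772*p + 6.5581)/(3.7636*p^4 + 9.7388*p^3 + 1.7217*p^2 - 5.9236*p + 1.3924)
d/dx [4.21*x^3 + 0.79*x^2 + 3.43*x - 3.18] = 12.63*x^2 + 1.58*x + 3.43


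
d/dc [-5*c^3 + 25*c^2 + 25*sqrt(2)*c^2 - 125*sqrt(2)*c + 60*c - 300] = -15*c^2 + 50*c + 50*sqrt(2)*c - 125*sqrt(2) + 60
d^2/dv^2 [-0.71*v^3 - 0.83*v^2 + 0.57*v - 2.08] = -4.26*v - 1.66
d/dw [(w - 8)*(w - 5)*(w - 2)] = 3*w^2 - 30*w + 66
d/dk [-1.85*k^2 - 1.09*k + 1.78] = -3.7*k - 1.09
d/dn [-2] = 0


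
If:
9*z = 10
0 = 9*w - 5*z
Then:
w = 50/81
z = 10/9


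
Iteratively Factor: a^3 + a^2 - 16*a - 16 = (a + 4)*(a^2 - 3*a - 4) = (a - 4)*(a + 4)*(a + 1)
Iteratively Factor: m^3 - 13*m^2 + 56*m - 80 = (m - 4)*(m^2 - 9*m + 20) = (m - 5)*(m - 4)*(m - 4)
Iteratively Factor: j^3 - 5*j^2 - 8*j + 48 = (j - 4)*(j^2 - j - 12) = (j - 4)^2*(j + 3)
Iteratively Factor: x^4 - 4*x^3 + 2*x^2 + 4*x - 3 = (x - 1)*(x^3 - 3*x^2 - x + 3) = (x - 1)^2*(x^2 - 2*x - 3) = (x - 1)^2*(x + 1)*(x - 3)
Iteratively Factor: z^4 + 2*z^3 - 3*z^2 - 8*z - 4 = (z + 1)*(z^3 + z^2 - 4*z - 4) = (z + 1)^2*(z^2 - 4) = (z + 1)^2*(z + 2)*(z - 2)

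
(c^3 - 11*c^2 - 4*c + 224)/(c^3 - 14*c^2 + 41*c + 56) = (c + 4)/(c + 1)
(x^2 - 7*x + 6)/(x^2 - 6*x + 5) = (x - 6)/(x - 5)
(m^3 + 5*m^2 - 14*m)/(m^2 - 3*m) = (m^2 + 5*m - 14)/(m - 3)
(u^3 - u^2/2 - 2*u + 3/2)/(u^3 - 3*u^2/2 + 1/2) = (2*u + 3)/(2*u + 1)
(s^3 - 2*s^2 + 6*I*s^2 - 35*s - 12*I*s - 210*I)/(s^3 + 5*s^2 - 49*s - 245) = (s + 6*I)/(s + 7)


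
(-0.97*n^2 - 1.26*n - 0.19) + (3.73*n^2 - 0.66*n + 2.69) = 2.76*n^2 - 1.92*n + 2.5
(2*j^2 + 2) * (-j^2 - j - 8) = -2*j^4 - 2*j^3 - 18*j^2 - 2*j - 16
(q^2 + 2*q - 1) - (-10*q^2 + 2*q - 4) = 11*q^2 + 3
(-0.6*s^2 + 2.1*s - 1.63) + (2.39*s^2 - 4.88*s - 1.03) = 1.79*s^2 - 2.78*s - 2.66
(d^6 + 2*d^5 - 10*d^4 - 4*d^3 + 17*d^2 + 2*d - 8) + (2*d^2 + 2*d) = d^6 + 2*d^5 - 10*d^4 - 4*d^3 + 19*d^2 + 4*d - 8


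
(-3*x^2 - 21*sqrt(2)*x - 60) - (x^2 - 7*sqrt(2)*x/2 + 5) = -4*x^2 - 35*sqrt(2)*x/2 - 65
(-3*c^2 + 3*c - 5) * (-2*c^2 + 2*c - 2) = 6*c^4 - 12*c^3 + 22*c^2 - 16*c + 10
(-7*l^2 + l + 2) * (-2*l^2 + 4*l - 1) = 14*l^4 - 30*l^3 + 7*l^2 + 7*l - 2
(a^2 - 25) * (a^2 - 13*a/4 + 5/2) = a^4 - 13*a^3/4 - 45*a^2/2 + 325*a/4 - 125/2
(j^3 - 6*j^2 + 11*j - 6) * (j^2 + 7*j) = j^5 + j^4 - 31*j^3 + 71*j^2 - 42*j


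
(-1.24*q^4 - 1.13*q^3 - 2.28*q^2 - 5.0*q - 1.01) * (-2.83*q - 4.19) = 3.5092*q^5 + 8.3935*q^4 + 11.1871*q^3 + 23.7032*q^2 + 23.8083*q + 4.2319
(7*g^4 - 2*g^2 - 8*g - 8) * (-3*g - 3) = -21*g^5 - 21*g^4 + 6*g^3 + 30*g^2 + 48*g + 24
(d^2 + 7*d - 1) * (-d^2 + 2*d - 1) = -d^4 - 5*d^3 + 14*d^2 - 9*d + 1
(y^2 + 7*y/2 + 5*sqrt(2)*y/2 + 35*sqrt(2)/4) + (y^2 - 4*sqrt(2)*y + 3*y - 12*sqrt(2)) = 2*y^2 - 3*sqrt(2)*y/2 + 13*y/2 - 13*sqrt(2)/4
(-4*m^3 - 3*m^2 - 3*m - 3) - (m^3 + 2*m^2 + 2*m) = -5*m^3 - 5*m^2 - 5*m - 3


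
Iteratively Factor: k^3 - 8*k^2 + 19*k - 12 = (k - 3)*(k^2 - 5*k + 4) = (k - 4)*(k - 3)*(k - 1)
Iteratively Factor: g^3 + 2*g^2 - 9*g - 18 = (g + 2)*(g^2 - 9) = (g - 3)*(g + 2)*(g + 3)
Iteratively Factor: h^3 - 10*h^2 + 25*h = (h)*(h^2 - 10*h + 25) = h*(h - 5)*(h - 5)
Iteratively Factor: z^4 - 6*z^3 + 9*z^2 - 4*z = (z - 1)*(z^3 - 5*z^2 + 4*z) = (z - 4)*(z - 1)*(z^2 - z) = (z - 4)*(z - 1)^2*(z)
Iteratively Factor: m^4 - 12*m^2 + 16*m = (m)*(m^3 - 12*m + 16) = m*(m + 4)*(m^2 - 4*m + 4) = m*(m - 2)*(m + 4)*(m - 2)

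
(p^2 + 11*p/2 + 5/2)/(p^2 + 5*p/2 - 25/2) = (2*p + 1)/(2*p - 5)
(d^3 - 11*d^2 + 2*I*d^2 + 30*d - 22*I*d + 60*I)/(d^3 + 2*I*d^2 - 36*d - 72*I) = (d - 5)/(d + 6)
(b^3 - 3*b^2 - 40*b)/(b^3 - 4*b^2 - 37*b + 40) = b/(b - 1)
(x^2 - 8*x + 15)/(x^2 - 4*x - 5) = (x - 3)/(x + 1)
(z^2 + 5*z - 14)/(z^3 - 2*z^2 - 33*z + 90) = (z^2 + 5*z - 14)/(z^3 - 2*z^2 - 33*z + 90)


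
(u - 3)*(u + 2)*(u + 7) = u^3 + 6*u^2 - 13*u - 42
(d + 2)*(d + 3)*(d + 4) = d^3 + 9*d^2 + 26*d + 24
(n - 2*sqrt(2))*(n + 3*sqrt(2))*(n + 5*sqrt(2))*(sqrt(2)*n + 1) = sqrt(2)*n^4 + 13*n^3 + 4*sqrt(2)*n^2 - 122*n - 60*sqrt(2)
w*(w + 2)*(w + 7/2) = w^3 + 11*w^2/2 + 7*w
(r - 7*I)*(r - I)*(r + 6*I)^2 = r^4 + 4*I*r^3 + 53*r^2 + 204*I*r + 252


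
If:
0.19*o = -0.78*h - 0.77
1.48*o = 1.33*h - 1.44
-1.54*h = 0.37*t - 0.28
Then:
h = -0.62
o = -1.53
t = 3.32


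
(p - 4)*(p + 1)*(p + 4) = p^3 + p^2 - 16*p - 16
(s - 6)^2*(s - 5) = s^3 - 17*s^2 + 96*s - 180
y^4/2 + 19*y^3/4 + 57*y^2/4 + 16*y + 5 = (y/2 + 1)*(y + 1/2)*(y + 2)*(y + 5)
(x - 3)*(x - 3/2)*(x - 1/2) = x^3 - 5*x^2 + 27*x/4 - 9/4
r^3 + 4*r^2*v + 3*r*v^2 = r*(r + v)*(r + 3*v)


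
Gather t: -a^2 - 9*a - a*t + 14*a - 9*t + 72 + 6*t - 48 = -a^2 + 5*a + t*(-a - 3) + 24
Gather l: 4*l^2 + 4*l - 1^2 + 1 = 4*l^2 + 4*l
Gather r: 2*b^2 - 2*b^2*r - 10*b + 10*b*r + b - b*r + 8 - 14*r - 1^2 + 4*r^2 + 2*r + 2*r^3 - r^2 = 2*b^2 - 9*b + 2*r^3 + 3*r^2 + r*(-2*b^2 + 9*b - 12) + 7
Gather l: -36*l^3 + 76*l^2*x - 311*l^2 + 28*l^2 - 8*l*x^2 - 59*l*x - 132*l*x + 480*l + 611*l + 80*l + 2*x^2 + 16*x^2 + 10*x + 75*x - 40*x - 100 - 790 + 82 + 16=-36*l^3 + l^2*(76*x - 283) + l*(-8*x^2 - 191*x + 1171) + 18*x^2 + 45*x - 792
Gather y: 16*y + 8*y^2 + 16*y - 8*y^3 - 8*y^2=-8*y^3 + 32*y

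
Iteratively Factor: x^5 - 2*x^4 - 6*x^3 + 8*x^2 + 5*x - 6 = (x - 1)*(x^4 - x^3 - 7*x^2 + x + 6) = (x - 3)*(x - 1)*(x^3 + 2*x^2 - x - 2) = (x - 3)*(x - 1)*(x + 2)*(x^2 - 1) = (x - 3)*(x - 1)^2*(x + 2)*(x + 1)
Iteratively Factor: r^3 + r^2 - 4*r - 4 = (r - 2)*(r^2 + 3*r + 2) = (r - 2)*(r + 1)*(r + 2)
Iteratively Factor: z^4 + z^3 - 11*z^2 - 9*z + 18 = (z + 3)*(z^3 - 2*z^2 - 5*z + 6) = (z - 3)*(z + 3)*(z^2 + z - 2) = (z - 3)*(z + 2)*(z + 3)*(z - 1)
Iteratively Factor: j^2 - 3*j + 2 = (j - 2)*(j - 1)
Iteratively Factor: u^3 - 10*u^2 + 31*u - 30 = (u - 2)*(u^2 - 8*u + 15) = (u - 3)*(u - 2)*(u - 5)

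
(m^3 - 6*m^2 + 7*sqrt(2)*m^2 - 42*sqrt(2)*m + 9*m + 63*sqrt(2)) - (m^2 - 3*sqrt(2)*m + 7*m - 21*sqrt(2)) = m^3 - 7*m^2 + 7*sqrt(2)*m^2 - 39*sqrt(2)*m + 2*m + 84*sqrt(2)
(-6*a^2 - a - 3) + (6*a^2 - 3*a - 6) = -4*a - 9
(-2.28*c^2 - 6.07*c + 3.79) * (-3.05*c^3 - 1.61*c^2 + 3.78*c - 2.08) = 6.954*c^5 + 22.1843*c^4 - 10.4052*c^3 - 24.3041*c^2 + 26.9518*c - 7.8832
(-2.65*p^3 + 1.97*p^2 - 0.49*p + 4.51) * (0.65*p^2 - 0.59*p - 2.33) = -1.7225*p^5 + 2.844*p^4 + 4.6937*p^3 - 1.3695*p^2 - 1.5192*p - 10.5083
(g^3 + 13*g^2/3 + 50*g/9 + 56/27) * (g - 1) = g^4 + 10*g^3/3 + 11*g^2/9 - 94*g/27 - 56/27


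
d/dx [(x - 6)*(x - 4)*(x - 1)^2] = 4*x^3 - 36*x^2 + 90*x - 58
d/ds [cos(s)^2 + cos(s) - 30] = -sin(s) - sin(2*s)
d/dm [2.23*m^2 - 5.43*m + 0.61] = 4.46*m - 5.43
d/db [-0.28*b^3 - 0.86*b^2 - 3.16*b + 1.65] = -0.84*b^2 - 1.72*b - 3.16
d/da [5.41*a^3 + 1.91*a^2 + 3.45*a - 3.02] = 16.23*a^2 + 3.82*a + 3.45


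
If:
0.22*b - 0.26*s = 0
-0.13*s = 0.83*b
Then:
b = 0.00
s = 0.00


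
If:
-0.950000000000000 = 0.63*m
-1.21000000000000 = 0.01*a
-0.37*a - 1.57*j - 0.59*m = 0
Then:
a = -121.00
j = 29.08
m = -1.51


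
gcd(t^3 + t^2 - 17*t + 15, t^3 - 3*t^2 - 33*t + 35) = t^2 + 4*t - 5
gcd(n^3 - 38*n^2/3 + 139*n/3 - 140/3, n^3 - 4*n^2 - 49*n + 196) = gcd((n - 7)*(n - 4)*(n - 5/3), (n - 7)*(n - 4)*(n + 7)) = n^2 - 11*n + 28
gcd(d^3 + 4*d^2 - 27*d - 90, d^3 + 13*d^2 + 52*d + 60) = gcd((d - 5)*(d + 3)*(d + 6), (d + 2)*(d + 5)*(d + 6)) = d + 6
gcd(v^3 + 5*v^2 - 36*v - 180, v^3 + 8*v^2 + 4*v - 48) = v + 6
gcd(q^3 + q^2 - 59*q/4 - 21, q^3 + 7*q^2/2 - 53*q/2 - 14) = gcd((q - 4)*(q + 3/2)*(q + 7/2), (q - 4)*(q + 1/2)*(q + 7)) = q - 4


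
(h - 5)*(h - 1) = h^2 - 6*h + 5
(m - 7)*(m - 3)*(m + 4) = m^3 - 6*m^2 - 19*m + 84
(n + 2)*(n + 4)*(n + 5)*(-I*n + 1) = -I*n^4 + n^3 - 11*I*n^3 + 11*n^2 - 38*I*n^2 + 38*n - 40*I*n + 40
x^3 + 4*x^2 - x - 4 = (x - 1)*(x + 1)*(x + 4)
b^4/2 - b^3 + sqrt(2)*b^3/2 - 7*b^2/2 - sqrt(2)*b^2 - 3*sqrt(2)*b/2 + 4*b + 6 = (b/2 + sqrt(2))*(b - 3)*(b + 1)*(b - sqrt(2))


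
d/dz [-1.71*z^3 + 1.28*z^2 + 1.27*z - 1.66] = -5.13*z^2 + 2.56*z + 1.27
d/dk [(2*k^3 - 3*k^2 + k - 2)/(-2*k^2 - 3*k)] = (-4*k^4 - 12*k^3 + 11*k^2 - 8*k - 6)/(k^2*(4*k^2 + 12*k + 9))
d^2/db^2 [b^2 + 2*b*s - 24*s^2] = 2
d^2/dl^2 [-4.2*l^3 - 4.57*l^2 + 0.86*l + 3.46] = -25.2*l - 9.14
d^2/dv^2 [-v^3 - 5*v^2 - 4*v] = -6*v - 10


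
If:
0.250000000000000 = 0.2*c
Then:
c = 1.25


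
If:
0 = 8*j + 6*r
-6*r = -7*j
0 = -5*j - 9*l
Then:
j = 0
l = 0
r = 0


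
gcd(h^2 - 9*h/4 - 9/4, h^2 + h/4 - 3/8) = h + 3/4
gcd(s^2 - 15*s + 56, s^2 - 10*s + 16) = s - 8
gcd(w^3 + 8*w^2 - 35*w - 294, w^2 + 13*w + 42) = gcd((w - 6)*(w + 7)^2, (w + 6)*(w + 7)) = w + 7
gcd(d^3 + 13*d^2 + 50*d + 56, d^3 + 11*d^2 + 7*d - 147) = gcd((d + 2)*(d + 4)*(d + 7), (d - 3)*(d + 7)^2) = d + 7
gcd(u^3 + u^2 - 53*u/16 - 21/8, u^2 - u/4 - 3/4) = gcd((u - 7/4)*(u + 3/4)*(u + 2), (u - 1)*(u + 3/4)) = u + 3/4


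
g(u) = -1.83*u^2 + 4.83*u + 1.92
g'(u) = 4.83 - 3.66*u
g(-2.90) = -27.48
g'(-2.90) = 15.44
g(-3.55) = -38.29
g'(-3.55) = 17.82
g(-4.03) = -47.27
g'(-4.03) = 19.58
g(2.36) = 3.13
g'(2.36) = -3.81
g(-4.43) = -55.39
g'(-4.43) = 21.04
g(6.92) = -52.29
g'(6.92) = -20.50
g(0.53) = 3.97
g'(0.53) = 2.89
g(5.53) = -27.33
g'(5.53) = -15.41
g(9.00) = -102.84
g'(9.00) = -28.11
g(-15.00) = -482.28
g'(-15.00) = 59.73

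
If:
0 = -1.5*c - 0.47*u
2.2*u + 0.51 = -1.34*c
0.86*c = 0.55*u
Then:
No Solution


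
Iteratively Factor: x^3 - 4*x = (x - 2)*(x^2 + 2*x) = x*(x - 2)*(x + 2)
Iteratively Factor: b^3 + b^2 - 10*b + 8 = (b + 4)*(b^2 - 3*b + 2) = (b - 1)*(b + 4)*(b - 2)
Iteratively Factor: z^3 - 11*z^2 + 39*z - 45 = (z - 3)*(z^2 - 8*z + 15) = (z - 5)*(z - 3)*(z - 3)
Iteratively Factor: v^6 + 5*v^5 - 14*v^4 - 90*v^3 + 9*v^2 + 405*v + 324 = (v - 3)*(v^5 + 8*v^4 + 10*v^3 - 60*v^2 - 171*v - 108) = (v - 3)*(v + 3)*(v^4 + 5*v^3 - 5*v^2 - 45*v - 36) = (v - 3)*(v + 1)*(v + 3)*(v^3 + 4*v^2 - 9*v - 36) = (v - 3)*(v + 1)*(v + 3)*(v + 4)*(v^2 - 9) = (v - 3)^2*(v + 1)*(v + 3)*(v + 4)*(v + 3)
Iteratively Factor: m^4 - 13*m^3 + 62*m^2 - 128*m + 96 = (m - 4)*(m^3 - 9*m^2 + 26*m - 24) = (m - 4)^2*(m^2 - 5*m + 6) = (m - 4)^2*(m - 2)*(m - 3)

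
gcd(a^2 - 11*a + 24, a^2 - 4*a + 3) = a - 3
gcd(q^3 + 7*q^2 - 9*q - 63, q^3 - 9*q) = q^2 - 9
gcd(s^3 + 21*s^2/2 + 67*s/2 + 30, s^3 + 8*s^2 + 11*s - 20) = s^2 + 9*s + 20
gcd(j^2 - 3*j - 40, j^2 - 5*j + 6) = 1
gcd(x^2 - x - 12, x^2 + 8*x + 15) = x + 3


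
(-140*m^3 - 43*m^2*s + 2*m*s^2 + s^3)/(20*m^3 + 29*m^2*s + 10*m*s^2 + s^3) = (-7*m + s)/(m + s)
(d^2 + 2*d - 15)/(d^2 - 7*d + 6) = (d^2 + 2*d - 15)/(d^2 - 7*d + 6)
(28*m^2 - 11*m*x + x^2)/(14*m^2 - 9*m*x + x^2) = (-4*m + x)/(-2*m + x)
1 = 1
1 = 1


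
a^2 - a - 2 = (a - 2)*(a + 1)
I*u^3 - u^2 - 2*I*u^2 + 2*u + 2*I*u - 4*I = (u - 2)*(u + 2*I)*(I*u + 1)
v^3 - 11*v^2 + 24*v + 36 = (v - 6)^2*(v + 1)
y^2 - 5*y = y*(y - 5)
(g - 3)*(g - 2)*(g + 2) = g^3 - 3*g^2 - 4*g + 12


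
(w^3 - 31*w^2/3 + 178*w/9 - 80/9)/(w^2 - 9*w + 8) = (9*w^2 - 21*w + 10)/(9*(w - 1))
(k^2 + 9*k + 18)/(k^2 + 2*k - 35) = (k^2 + 9*k + 18)/(k^2 + 2*k - 35)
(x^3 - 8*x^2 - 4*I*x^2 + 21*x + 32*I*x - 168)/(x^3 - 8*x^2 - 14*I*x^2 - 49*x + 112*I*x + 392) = (x + 3*I)/(x - 7*I)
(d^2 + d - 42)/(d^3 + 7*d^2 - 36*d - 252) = 1/(d + 6)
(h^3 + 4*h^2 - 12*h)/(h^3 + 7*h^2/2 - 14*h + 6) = 2*h/(2*h - 1)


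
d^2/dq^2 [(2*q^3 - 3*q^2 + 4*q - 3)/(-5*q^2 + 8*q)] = 6*(-36*q^3 + 75*q^2 - 120*q + 64)/(q^3*(125*q^3 - 600*q^2 + 960*q - 512))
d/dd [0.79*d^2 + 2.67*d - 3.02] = 1.58*d + 2.67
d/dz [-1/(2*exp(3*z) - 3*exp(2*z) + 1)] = 6*(exp(z) - 1)*exp(2*z)/(2*exp(3*z) - 3*exp(2*z) + 1)^2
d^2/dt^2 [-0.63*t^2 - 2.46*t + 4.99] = -1.26000000000000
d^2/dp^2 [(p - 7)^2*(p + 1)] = 6*p - 26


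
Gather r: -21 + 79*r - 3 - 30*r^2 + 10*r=-30*r^2 + 89*r - 24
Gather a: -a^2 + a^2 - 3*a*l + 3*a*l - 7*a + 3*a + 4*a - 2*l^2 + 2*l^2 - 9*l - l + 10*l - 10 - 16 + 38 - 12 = 0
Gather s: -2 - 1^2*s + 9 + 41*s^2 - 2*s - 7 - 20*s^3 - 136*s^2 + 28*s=-20*s^3 - 95*s^2 + 25*s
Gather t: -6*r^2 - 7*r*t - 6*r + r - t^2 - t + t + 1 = -6*r^2 - 7*r*t - 5*r - t^2 + 1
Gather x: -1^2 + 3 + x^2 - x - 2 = x^2 - x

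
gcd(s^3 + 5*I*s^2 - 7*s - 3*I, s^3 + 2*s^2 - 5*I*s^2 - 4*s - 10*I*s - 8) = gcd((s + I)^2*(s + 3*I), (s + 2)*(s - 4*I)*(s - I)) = 1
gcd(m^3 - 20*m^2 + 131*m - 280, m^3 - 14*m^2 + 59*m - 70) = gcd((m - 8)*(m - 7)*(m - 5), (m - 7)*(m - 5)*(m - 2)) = m^2 - 12*m + 35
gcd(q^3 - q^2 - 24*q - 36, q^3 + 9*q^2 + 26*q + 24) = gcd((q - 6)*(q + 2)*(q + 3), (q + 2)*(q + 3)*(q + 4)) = q^2 + 5*q + 6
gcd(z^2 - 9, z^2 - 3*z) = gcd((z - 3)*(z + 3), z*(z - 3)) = z - 3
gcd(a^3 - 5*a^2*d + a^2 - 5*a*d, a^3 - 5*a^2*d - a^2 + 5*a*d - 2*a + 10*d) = a^2 - 5*a*d + a - 5*d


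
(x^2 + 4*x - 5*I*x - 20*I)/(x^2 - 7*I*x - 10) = (x + 4)/(x - 2*I)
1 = 1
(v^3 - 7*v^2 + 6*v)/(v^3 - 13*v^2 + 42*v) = (v - 1)/(v - 7)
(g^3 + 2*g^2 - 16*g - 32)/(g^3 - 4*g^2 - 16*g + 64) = (g + 2)/(g - 4)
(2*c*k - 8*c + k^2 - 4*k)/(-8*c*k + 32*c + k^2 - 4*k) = (-2*c - k)/(8*c - k)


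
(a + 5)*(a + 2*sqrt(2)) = a^2 + 2*sqrt(2)*a + 5*a + 10*sqrt(2)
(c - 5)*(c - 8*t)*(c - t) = c^3 - 9*c^2*t - 5*c^2 + 8*c*t^2 + 45*c*t - 40*t^2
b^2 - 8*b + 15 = (b - 5)*(b - 3)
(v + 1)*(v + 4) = v^2 + 5*v + 4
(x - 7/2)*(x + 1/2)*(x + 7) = x^3 + 4*x^2 - 91*x/4 - 49/4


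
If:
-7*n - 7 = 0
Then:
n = -1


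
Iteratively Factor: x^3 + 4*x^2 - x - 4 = (x + 4)*(x^2 - 1) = (x + 1)*(x + 4)*(x - 1)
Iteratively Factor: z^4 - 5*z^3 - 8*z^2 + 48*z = (z + 3)*(z^3 - 8*z^2 + 16*z) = (z - 4)*(z + 3)*(z^2 - 4*z) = z*(z - 4)*(z + 3)*(z - 4)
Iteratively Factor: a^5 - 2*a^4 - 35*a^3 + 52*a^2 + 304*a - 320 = (a - 5)*(a^4 + 3*a^3 - 20*a^2 - 48*a + 64) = (a - 5)*(a + 4)*(a^3 - a^2 - 16*a + 16) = (a - 5)*(a - 4)*(a + 4)*(a^2 + 3*a - 4) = (a - 5)*(a - 4)*(a - 1)*(a + 4)*(a + 4)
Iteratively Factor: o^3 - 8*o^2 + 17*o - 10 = (o - 2)*(o^2 - 6*o + 5) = (o - 2)*(o - 1)*(o - 5)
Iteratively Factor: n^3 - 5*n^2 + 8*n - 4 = (n - 2)*(n^2 - 3*n + 2) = (n - 2)*(n - 1)*(n - 2)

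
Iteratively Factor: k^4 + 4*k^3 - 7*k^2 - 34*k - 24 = (k + 1)*(k^3 + 3*k^2 - 10*k - 24) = (k + 1)*(k + 2)*(k^2 + k - 12) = (k + 1)*(k + 2)*(k + 4)*(k - 3)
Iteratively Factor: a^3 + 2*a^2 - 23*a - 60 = (a - 5)*(a^2 + 7*a + 12) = (a - 5)*(a + 4)*(a + 3)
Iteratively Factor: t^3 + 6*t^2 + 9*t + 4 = (t + 1)*(t^2 + 5*t + 4) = (t + 1)^2*(t + 4)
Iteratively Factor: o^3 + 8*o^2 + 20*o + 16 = (o + 2)*(o^2 + 6*o + 8) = (o + 2)^2*(o + 4)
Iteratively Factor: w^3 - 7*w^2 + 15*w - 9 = (w - 3)*(w^2 - 4*w + 3) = (w - 3)*(w - 1)*(w - 3)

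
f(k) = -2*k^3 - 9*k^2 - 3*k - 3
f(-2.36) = -19.76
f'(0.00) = -3.00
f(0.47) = -6.61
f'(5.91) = -318.95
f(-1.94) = -16.45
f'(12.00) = -1083.00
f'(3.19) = -121.48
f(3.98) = -283.59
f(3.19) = -169.08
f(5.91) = -747.93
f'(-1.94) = 9.34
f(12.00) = -4791.00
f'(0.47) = -12.79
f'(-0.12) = -0.93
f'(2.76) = -98.39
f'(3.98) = -169.68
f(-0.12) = -2.77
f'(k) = -6*k^2 - 18*k - 3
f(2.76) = -121.89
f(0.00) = -3.00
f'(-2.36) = 6.06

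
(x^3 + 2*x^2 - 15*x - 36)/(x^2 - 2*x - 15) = (x^2 - x - 12)/(x - 5)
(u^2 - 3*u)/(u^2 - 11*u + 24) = u/(u - 8)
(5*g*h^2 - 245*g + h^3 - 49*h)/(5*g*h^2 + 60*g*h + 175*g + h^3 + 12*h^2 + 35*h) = (h - 7)/(h + 5)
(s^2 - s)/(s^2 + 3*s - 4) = s/(s + 4)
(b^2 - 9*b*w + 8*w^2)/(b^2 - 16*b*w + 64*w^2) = (-b + w)/(-b + 8*w)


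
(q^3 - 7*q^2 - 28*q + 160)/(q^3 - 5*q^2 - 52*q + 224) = (q + 5)/(q + 7)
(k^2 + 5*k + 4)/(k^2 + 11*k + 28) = (k + 1)/(k + 7)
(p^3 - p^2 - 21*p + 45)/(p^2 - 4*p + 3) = (p^2 + 2*p - 15)/(p - 1)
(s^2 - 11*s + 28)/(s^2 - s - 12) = (s - 7)/(s + 3)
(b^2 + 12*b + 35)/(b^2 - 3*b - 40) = (b + 7)/(b - 8)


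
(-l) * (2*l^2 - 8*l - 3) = -2*l^3 + 8*l^2 + 3*l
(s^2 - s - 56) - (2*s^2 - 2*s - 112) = -s^2 + s + 56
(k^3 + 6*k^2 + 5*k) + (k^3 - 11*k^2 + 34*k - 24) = 2*k^3 - 5*k^2 + 39*k - 24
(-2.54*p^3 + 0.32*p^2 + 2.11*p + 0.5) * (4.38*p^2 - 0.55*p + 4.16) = -11.1252*p^5 + 2.7986*p^4 - 1.5006*p^3 + 2.3607*p^2 + 8.5026*p + 2.08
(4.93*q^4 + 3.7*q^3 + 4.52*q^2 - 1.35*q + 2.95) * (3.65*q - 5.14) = 17.9945*q^5 - 11.8352*q^4 - 2.52*q^3 - 28.1603*q^2 + 17.7065*q - 15.163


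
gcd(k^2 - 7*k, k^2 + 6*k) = k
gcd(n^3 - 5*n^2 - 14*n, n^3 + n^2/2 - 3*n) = n^2 + 2*n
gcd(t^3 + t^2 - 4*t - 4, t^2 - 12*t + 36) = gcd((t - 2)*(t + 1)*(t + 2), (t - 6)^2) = 1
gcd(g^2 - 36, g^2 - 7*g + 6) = g - 6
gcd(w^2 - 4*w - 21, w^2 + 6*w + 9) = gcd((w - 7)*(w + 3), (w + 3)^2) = w + 3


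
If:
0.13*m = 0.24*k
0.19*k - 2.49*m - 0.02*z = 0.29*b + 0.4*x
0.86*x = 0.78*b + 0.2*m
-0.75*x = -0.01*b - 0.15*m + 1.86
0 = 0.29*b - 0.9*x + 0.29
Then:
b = -3.11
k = 4.99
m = 9.21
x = -0.68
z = -1040.19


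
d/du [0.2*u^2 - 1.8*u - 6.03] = 0.4*u - 1.8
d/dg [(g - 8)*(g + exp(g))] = g + (g - 8)*(exp(g) + 1) + exp(g)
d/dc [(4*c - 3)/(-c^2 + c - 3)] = (-4*c^2 + 4*c + (2*c - 1)*(4*c - 3) - 12)/(c^2 - c + 3)^2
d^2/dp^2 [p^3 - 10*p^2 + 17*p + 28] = 6*p - 20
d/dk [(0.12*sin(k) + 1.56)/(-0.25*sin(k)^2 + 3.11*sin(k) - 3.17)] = (0.03*sin(k)^2 + 0.78*sin(k) - 5.232)*cos(k)/(0.0625*sin(k)^4 - 1.555*sin(k)^3 + 11.2571*sin(k)^2 - 19.7174*sin(k) + 10.0489)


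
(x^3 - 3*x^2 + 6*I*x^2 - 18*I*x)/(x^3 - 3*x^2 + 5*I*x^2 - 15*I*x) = (x + 6*I)/(x + 5*I)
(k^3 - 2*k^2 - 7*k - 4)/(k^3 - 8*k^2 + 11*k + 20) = (k + 1)/(k - 5)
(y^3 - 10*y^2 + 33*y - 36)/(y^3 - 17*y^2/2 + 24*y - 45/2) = 2*(y - 4)/(2*y - 5)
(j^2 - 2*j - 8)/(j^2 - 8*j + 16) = (j + 2)/(j - 4)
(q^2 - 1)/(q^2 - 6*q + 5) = (q + 1)/(q - 5)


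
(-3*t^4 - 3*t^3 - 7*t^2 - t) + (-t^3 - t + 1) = -3*t^4 - 4*t^3 - 7*t^2 - 2*t + 1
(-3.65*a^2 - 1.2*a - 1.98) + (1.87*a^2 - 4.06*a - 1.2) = -1.78*a^2 - 5.26*a - 3.18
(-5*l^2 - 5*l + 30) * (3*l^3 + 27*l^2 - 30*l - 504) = -15*l^5 - 150*l^4 + 105*l^3 + 3480*l^2 + 1620*l - 15120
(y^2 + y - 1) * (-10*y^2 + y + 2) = -10*y^4 - 9*y^3 + 13*y^2 + y - 2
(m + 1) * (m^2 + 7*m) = m^3 + 8*m^2 + 7*m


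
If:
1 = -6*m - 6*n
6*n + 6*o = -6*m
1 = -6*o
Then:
No Solution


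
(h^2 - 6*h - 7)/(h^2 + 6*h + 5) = (h - 7)/(h + 5)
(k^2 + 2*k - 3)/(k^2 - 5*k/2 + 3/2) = 2*(k + 3)/(2*k - 3)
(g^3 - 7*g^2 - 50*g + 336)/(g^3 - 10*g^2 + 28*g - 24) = (g^2 - g - 56)/(g^2 - 4*g + 4)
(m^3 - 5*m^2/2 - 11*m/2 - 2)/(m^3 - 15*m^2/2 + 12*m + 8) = (m + 1)/(m - 4)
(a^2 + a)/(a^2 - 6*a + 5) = a*(a + 1)/(a^2 - 6*a + 5)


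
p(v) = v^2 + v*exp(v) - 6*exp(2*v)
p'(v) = v*exp(v) + 2*v - 12*exp(2*v) + exp(v)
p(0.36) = -11.68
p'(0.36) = -21.98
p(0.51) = -15.53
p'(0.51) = -29.74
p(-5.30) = 28.06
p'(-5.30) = -10.62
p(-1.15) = 0.36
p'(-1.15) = -3.55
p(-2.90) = 8.23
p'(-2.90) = -5.94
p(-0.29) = -3.49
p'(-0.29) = -6.77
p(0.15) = -7.90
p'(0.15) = -14.56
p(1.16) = -56.01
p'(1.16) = -112.90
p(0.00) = -6.00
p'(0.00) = -11.00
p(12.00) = -158932779577.56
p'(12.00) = -317867349721.83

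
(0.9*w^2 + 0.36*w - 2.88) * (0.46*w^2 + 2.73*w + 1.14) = 0.414*w^4 + 2.6226*w^3 + 0.684*w^2 - 7.452*w - 3.2832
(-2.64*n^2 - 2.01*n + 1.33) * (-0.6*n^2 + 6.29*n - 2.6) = 1.584*n^4 - 15.3996*n^3 - 6.5769*n^2 + 13.5917*n - 3.458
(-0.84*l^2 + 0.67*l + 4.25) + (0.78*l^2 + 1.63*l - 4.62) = -0.0599999999999999*l^2 + 2.3*l - 0.37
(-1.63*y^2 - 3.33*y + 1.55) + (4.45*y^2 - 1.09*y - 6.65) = 2.82*y^2 - 4.42*y - 5.1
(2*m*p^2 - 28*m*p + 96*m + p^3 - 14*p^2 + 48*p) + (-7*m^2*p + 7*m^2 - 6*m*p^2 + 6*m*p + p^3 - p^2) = -7*m^2*p + 7*m^2 - 4*m*p^2 - 22*m*p + 96*m + 2*p^3 - 15*p^2 + 48*p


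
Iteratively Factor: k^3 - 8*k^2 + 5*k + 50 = (k + 2)*(k^2 - 10*k + 25) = (k - 5)*(k + 2)*(k - 5)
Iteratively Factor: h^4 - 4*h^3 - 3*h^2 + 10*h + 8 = (h - 2)*(h^3 - 2*h^2 - 7*h - 4) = (h - 2)*(h + 1)*(h^2 - 3*h - 4) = (h - 2)*(h + 1)^2*(h - 4)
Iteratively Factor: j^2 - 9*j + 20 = (j - 5)*(j - 4)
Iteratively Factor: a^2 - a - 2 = (a + 1)*(a - 2)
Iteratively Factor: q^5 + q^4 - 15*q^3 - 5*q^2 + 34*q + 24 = (q - 2)*(q^4 + 3*q^3 - 9*q^2 - 23*q - 12) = (q - 2)*(q + 1)*(q^3 + 2*q^2 - 11*q - 12) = (q - 3)*(q - 2)*(q + 1)*(q^2 + 5*q + 4) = (q - 3)*(q - 2)*(q + 1)^2*(q + 4)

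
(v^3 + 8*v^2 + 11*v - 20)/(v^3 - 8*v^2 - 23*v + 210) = (v^2 + 3*v - 4)/(v^2 - 13*v + 42)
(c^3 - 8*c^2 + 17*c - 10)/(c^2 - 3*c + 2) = c - 5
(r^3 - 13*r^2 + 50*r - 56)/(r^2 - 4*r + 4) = (r^2 - 11*r + 28)/(r - 2)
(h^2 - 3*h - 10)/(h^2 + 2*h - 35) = (h + 2)/(h + 7)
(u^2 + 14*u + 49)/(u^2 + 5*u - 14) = (u + 7)/(u - 2)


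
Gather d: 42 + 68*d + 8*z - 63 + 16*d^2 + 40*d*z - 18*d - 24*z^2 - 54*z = 16*d^2 + d*(40*z + 50) - 24*z^2 - 46*z - 21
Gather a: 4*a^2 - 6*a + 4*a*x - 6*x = 4*a^2 + a*(4*x - 6) - 6*x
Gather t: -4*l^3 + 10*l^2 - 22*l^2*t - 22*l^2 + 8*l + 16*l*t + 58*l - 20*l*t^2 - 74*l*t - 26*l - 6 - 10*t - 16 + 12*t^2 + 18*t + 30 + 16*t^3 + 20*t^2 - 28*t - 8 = -4*l^3 - 12*l^2 + 40*l + 16*t^3 + t^2*(32 - 20*l) + t*(-22*l^2 - 58*l - 20)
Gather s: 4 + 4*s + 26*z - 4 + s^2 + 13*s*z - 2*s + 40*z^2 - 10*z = s^2 + s*(13*z + 2) + 40*z^2 + 16*z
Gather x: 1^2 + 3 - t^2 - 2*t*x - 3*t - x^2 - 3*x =-t^2 - 3*t - x^2 + x*(-2*t - 3) + 4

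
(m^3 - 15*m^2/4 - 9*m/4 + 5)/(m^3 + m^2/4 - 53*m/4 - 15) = (m - 1)/(m + 3)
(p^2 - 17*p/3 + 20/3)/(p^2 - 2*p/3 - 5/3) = (p - 4)/(p + 1)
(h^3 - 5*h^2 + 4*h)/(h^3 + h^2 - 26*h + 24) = h/(h + 6)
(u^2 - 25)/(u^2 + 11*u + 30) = (u - 5)/(u + 6)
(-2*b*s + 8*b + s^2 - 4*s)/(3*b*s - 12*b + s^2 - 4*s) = (-2*b + s)/(3*b + s)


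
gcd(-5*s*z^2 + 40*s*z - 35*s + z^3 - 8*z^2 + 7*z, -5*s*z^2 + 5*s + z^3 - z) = -5*s*z + 5*s + z^2 - z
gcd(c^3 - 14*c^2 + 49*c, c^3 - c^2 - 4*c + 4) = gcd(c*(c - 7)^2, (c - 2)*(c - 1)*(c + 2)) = 1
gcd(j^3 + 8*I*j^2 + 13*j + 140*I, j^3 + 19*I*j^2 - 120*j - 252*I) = j + 7*I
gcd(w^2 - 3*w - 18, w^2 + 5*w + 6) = w + 3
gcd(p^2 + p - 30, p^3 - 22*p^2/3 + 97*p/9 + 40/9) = p - 5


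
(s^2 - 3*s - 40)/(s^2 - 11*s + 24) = (s + 5)/(s - 3)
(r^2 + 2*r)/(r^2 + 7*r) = (r + 2)/(r + 7)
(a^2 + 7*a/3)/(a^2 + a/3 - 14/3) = a/(a - 2)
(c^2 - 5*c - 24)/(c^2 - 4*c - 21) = (c - 8)/(c - 7)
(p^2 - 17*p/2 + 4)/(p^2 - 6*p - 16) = (p - 1/2)/(p + 2)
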